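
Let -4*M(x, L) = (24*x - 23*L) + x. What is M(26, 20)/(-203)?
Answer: 95/406 ≈ 0.23399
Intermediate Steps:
M(x, L) = -25*x/4 + 23*L/4 (M(x, L) = -((24*x - 23*L) + x)/4 = -((-23*L + 24*x) + x)/4 = -(-23*L + 25*x)/4 = -25*x/4 + 23*L/4)
M(26, 20)/(-203) = (-25/4*26 + (23/4)*20)/(-203) = (-325/2 + 115)*(-1/203) = -95/2*(-1/203) = 95/406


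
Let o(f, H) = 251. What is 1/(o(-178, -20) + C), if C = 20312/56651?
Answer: 56651/14239713 ≈ 0.0039784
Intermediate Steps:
C = 20312/56651 (C = 20312*(1/56651) = 20312/56651 ≈ 0.35855)
1/(o(-178, -20) + C) = 1/(251 + 20312/56651) = 1/(14239713/56651) = 56651/14239713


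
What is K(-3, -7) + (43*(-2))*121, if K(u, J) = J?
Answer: -10413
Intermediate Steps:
K(-3, -7) + (43*(-2))*121 = -7 + (43*(-2))*121 = -7 - 86*121 = -7 - 10406 = -10413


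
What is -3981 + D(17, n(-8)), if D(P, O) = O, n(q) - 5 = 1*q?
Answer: -3984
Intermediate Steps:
n(q) = 5 + q (n(q) = 5 + 1*q = 5 + q)
-3981 + D(17, n(-8)) = -3981 + (5 - 8) = -3981 - 3 = -3984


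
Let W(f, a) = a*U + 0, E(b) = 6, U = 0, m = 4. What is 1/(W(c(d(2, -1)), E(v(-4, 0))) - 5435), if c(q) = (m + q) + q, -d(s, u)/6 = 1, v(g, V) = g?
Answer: -1/5435 ≈ -0.00018399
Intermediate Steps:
d(s, u) = -6 (d(s, u) = -6*1 = -6)
c(q) = 4 + 2*q (c(q) = (4 + q) + q = 4 + 2*q)
W(f, a) = 0 (W(f, a) = a*0 + 0 = 0 + 0 = 0)
1/(W(c(d(2, -1)), E(v(-4, 0))) - 5435) = 1/(0 - 5435) = 1/(-5435) = -1/5435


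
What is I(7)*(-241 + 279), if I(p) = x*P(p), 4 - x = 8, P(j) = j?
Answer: -1064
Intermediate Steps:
x = -4 (x = 4 - 1*8 = 4 - 8 = -4)
I(p) = -4*p
I(7)*(-241 + 279) = (-4*7)*(-241 + 279) = -28*38 = -1064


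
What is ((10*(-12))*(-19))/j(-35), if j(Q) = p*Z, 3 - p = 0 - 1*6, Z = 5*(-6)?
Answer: -76/9 ≈ -8.4444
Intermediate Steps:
Z = -30
p = 9 (p = 3 - (0 - 1*6) = 3 - (0 - 6) = 3 - 1*(-6) = 3 + 6 = 9)
j(Q) = -270 (j(Q) = 9*(-30) = -270)
((10*(-12))*(-19))/j(-35) = ((10*(-12))*(-19))/(-270) = -120*(-19)*(-1/270) = 2280*(-1/270) = -76/9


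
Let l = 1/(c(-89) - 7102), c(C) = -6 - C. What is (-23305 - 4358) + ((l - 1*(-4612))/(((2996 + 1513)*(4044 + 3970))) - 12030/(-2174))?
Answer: -7625121210155159855/275698472491278 ≈ -27657.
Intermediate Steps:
l = -1/7019 (l = 1/((-6 - 1*(-89)) - 7102) = 1/((-6 + 89) - 7102) = 1/(83 - 7102) = 1/(-7019) = -1/7019 ≈ -0.00014247)
(-23305 - 4358) + ((l - 1*(-4612))/(((2996 + 1513)*(4044 + 3970))) - 12030/(-2174)) = (-23305 - 4358) + ((-1/7019 - 1*(-4612))/(((2996 + 1513)*(4044 + 3970))) - 12030/(-2174)) = -27663 + ((-1/7019 + 4612)/((4509*8014)) - 12030*(-1/2174)) = -27663 + ((32371627/7019)/36135126 + 6015/1087) = -27663 + ((32371627/7019)*(1/36135126) + 6015/1087) = -27663 + (32371627/253632449394 + 6015/1087) = -27663 + 1525634371063459/275698472491278 = -7625121210155159855/275698472491278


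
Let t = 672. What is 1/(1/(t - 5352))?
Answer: -4680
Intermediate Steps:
1/(1/(t - 5352)) = 1/(1/(672 - 5352)) = 1/(1/(-4680)) = 1/(-1/4680) = -4680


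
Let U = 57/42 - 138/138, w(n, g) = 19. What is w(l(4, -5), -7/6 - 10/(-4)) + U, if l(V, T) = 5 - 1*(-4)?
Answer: 271/14 ≈ 19.357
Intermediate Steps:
l(V, T) = 9 (l(V, T) = 5 + 4 = 9)
U = 5/14 (U = 57*(1/42) - 138*1/138 = 19/14 - 1 = 5/14 ≈ 0.35714)
w(l(4, -5), -7/6 - 10/(-4)) + U = 19 + 5/14 = 271/14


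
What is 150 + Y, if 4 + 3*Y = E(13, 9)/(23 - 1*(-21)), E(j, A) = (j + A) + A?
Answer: 19655/132 ≈ 148.90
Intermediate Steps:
E(j, A) = j + 2*A (E(j, A) = (A + j) + A = j + 2*A)
Y = -145/132 (Y = -4/3 + ((13 + 2*9)/(23 - 1*(-21)))/3 = -4/3 + ((13 + 18)/(23 + 21))/3 = -4/3 + (31/44)/3 = -4/3 + (31*(1/44))/3 = -4/3 + (⅓)*(31/44) = -4/3 + 31/132 = -145/132 ≈ -1.0985)
150 + Y = 150 - 145/132 = 19655/132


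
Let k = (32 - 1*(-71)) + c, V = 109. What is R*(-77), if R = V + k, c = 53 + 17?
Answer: -21714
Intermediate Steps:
c = 70
k = 173 (k = (32 - 1*(-71)) + 70 = (32 + 71) + 70 = 103 + 70 = 173)
R = 282 (R = 109 + 173 = 282)
R*(-77) = 282*(-77) = -21714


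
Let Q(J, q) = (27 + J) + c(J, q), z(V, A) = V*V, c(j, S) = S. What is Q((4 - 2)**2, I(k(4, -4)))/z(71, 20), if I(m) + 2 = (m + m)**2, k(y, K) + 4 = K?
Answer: 285/5041 ≈ 0.056536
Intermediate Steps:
k(y, K) = -4 + K
I(m) = -2 + 4*m**2 (I(m) = -2 + (m + m)**2 = -2 + (2*m)**2 = -2 + 4*m**2)
z(V, A) = V**2
Q(J, q) = 27 + J + q (Q(J, q) = (27 + J) + q = 27 + J + q)
Q((4 - 2)**2, I(k(4, -4)))/z(71, 20) = (27 + (4 - 2)**2 + (-2 + 4*(-4 - 4)**2))/(71**2) = (27 + 2**2 + (-2 + 4*(-8)**2))/5041 = (27 + 4 + (-2 + 4*64))*(1/5041) = (27 + 4 + (-2 + 256))*(1/5041) = (27 + 4 + 254)*(1/5041) = 285*(1/5041) = 285/5041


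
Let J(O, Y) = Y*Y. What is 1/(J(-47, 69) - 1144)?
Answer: 1/3617 ≈ 0.00027647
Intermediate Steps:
J(O, Y) = Y²
1/(J(-47, 69) - 1144) = 1/(69² - 1144) = 1/(4761 - 1144) = 1/3617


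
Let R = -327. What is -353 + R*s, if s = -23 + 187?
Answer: -53981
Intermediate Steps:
s = 164
-353 + R*s = -353 - 327*164 = -353 - 53628 = -53981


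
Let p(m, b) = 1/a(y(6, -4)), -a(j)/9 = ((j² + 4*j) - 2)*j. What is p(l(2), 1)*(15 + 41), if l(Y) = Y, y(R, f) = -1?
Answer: -56/45 ≈ -1.2444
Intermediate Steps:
a(j) = -9*j*(-2 + j² + 4*j) (a(j) = -9*((j² + 4*j) - 2)*j = -9*(-2 + j² + 4*j)*j = -9*j*(-2 + j² + 4*j))
p(m, b) = -1/45 (p(m, b) = 1/(9*(-1)*(2 - 1*(-1)² - 4*(-1))) = 1/(9*(-1)*(2 - 1*1 + 4)) = 1/(9*(-1)*(2 - 1 + 4)) = 1/(9*(-1)*5) = 1/(-45) = -1/45)
p(l(2), 1)*(15 + 41) = -(15 + 41)/45 = -1/45*56 = -56/45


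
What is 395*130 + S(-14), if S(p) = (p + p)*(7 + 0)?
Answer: 51154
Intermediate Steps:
S(p) = 14*p (S(p) = (2*p)*7 = 14*p)
395*130 + S(-14) = 395*130 + 14*(-14) = 51350 - 196 = 51154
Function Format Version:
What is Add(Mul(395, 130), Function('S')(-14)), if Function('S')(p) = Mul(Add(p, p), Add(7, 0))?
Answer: 51154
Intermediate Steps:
Function('S')(p) = Mul(14, p) (Function('S')(p) = Mul(Mul(2, p), 7) = Mul(14, p))
Add(Mul(395, 130), Function('S')(-14)) = Add(Mul(395, 130), Mul(14, -14)) = Add(51350, -196) = 51154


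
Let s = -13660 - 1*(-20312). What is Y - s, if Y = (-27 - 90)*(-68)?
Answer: 1304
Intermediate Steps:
Y = 7956 (Y = -117*(-68) = 7956)
s = 6652 (s = -13660 + 20312 = 6652)
Y - s = 7956 - 1*6652 = 7956 - 6652 = 1304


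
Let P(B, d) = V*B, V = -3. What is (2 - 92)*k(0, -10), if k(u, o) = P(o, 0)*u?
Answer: 0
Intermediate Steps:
P(B, d) = -3*B
k(u, o) = -3*o*u (k(u, o) = (-3*o)*u = -3*o*u)
(2 - 92)*k(0, -10) = (2 - 92)*(-3*(-10)*0) = -90*0 = 0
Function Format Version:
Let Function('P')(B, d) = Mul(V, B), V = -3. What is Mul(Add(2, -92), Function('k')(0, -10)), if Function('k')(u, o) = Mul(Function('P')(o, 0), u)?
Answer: 0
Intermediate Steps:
Function('P')(B, d) = Mul(-3, B)
Function('k')(u, o) = Mul(-3, o, u) (Function('k')(u, o) = Mul(Mul(-3, o), u) = Mul(-3, o, u))
Mul(Add(2, -92), Function('k')(0, -10)) = Mul(Add(2, -92), Mul(-3, -10, 0)) = Mul(-90, 0) = 0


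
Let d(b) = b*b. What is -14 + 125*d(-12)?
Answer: 17986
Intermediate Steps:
d(b) = b²
-14 + 125*d(-12) = -14 + 125*(-12)² = -14 + 125*144 = -14 + 18000 = 17986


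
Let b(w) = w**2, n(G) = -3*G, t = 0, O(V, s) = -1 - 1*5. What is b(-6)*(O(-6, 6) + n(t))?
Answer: -216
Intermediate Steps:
O(V, s) = -6 (O(V, s) = -1 - 5 = -6)
b(-6)*(O(-6, 6) + n(t)) = (-6)**2*(-6 - 3*0) = 36*(-6 + 0) = 36*(-6) = -216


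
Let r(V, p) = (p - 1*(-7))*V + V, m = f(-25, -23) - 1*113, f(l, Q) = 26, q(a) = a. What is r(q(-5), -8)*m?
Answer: 0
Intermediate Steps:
m = -87 (m = 26 - 1*113 = 26 - 113 = -87)
r(V, p) = V + V*(7 + p) (r(V, p) = (p + 7)*V + V = (7 + p)*V + V = V*(7 + p) + V = V + V*(7 + p))
r(q(-5), -8)*m = -5*(8 - 8)*(-87) = -5*0*(-87) = 0*(-87) = 0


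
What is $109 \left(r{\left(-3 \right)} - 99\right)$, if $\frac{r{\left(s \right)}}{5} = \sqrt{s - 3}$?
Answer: $-10791 + 545 i \sqrt{6} \approx -10791.0 + 1335.0 i$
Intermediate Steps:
$r{\left(s \right)} = 5 \sqrt{-3 + s}$ ($r{\left(s \right)} = 5 \sqrt{s - 3} = 5 \sqrt{-3 + s}$)
$109 \left(r{\left(-3 \right)} - 99\right) = 109 \left(5 \sqrt{-3 - 3} - 99\right) = 109 \left(5 \sqrt{-6} - 99\right) = 109 \left(5 i \sqrt{6} - 99\right) = 109 \left(-99 + 5 i \sqrt{6}\right) = -10791 + 545 i \sqrt{6}$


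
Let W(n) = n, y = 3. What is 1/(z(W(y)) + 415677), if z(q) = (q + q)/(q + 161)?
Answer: 82/34085517 ≈ 2.4057e-6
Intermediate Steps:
z(q) = 2*q/(161 + q) (z(q) = (2*q)/(161 + q) = 2*q/(161 + q))
1/(z(W(y)) + 415677) = 1/(2*3/(161 + 3) + 415677) = 1/(2*3/164 + 415677) = 1/(2*3*(1/164) + 415677) = 1/(3/82 + 415677) = 1/(34085517/82) = 82/34085517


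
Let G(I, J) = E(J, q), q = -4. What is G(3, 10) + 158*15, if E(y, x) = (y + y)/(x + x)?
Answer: 4735/2 ≈ 2367.5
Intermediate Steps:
E(y, x) = y/x (E(y, x) = (2*y)/((2*x)) = (2*y)*(1/(2*x)) = y/x)
G(I, J) = -J/4 (G(I, J) = J/(-4) = J*(-¼) = -J/4)
G(3, 10) + 158*15 = -¼*10 + 158*15 = -5/2 + 2370 = 4735/2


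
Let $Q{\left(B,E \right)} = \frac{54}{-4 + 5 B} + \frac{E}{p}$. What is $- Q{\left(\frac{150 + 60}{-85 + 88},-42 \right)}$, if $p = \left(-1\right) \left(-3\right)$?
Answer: $\frac{2395}{173} \approx 13.844$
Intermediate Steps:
$p = 3$
$Q{\left(B,E \right)} = \frac{54}{-4 + 5 B} + \frac{E}{3}$
$- Q{\left(\frac{150 + 60}{-85 + 88},-42 \right)} = - \frac{162 - -168 + 5 \frac{150 + 60}{-85 + 88} \left(-42\right)}{3 \left(-4 + 5 \frac{150 + 60}{-85 + 88}\right)} = - \frac{162 + 168 + 5 \cdot \frac{210}{3} \left(-42\right)}{3 \left(-4 + 5 \cdot \frac{210}{3}\right)} = - \frac{162 + 168 + 5 \cdot 210 \cdot \frac{1}{3} \left(-42\right)}{3 \left(-4 + 5 \cdot 210 \cdot \frac{1}{3}\right)} = - \frac{162 + 168 + 5 \cdot 70 \left(-42\right)}{3 \left(-4 + 5 \cdot 70\right)} = - \frac{162 + 168 - 14700}{3 \left(-4 + 350\right)} = - \frac{-14370}{3 \cdot 346} = \left(-1\right) \left(- \frac{2395}{173}\right) = \frac{2395}{173}$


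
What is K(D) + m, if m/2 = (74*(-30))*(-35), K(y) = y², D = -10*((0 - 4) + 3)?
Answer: 155500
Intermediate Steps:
D = 10 (D = -10*(-4 + 3) = -10*(-1) = 10)
m = 155400 (m = 2*((74*(-30))*(-35)) = 2*(-2220*(-35)) = 2*77700 = 155400)
K(D) + m = 10² + 155400 = 100 + 155400 = 155500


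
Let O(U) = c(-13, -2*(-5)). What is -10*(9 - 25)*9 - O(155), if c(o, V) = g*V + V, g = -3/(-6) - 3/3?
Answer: 1435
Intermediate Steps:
g = -1/2 (g = -3*(-1/6) - 3*1/3 = 1/2 - 1 = -1/2 ≈ -0.50000)
c(o, V) = V/2 (c(o, V) = -V/2 + V = V/2)
O(U) = 5 (O(U) = (-2*(-5))/2 = (1/2)*10 = 5)
-10*(9 - 25)*9 - O(155) = -10*(9 - 25)*9 - 1*5 = -10*(-16)*9 - 5 = 160*9 - 5 = 1440 - 5 = 1435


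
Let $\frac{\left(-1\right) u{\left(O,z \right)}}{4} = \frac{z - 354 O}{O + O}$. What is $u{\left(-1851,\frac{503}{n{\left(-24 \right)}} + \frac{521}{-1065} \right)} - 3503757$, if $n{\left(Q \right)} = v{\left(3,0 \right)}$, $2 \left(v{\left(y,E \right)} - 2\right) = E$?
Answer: $- \frac{6905612504782}{1971315} \approx -3.503 \cdot 10^{6}$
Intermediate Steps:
$v{\left(y,E \right)} = 2 + \frac{E}{2}$
$n{\left(Q \right)} = 2$ ($n{\left(Q \right)} = 2 + \frac{1}{2} \cdot 0 = 2 + 0 = 2$)
$u{\left(O,z \right)} = - \frac{2 \left(z - 354 O\right)}{O}$ ($u{\left(O,z \right)} = - 4 \frac{z - 354 O}{O + O} = - 4 \frac{z - 354 O}{2 O} = - \frac{2 \left(z - 354 O\right)}{O}$)
$u{\left(-1851,\frac{503}{n{\left(-24 \right)}} + \frac{521}{-1065} \right)} - 3503757 = \left(708 - \frac{2 \left(\frac{503}{2} + \frac{521}{-1065}\right)}{-1851}\right) - 3503757 = \left(708 - 2 \left(503 \cdot \frac{1}{2} + 521 \left(- \frac{1}{1065}\right)\right) \left(- \frac{1}{1851}\right)\right) - 3503757 = \left(708 - 2 \left(\frac{503}{2} - \frac{521}{1065}\right) \left(- \frac{1}{1851}\right)\right) - 3503757 = \left(708 - \frac{534653}{1065} \left(- \frac{1}{1851}\right)\right) - 3503757 = \left(708 + \frac{534653}{1971315}\right) - 3503757 = \frac{1396225673}{1971315} - 3503757 = - \frac{6905612504782}{1971315}$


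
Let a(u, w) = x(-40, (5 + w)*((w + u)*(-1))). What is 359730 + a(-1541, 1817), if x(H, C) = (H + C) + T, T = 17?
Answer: -143165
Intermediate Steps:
x(H, C) = 17 + C + H (x(H, C) = (H + C) + 17 = (C + H) + 17 = 17 + C + H)
a(u, w) = -23 + (5 + w)*(-u - w) (a(u, w) = 17 + (5 + w)*((w + u)*(-1)) - 40 = 17 + (5 + w)*((u + w)*(-1)) - 40 = 17 + (5 + w)*(-u - w) - 40 = -23 + (5 + w)*(-u - w))
359730 + a(-1541, 1817) = 359730 + (-23 - 1*1817² - 5*(-1541) - 5*1817 - 1*(-1541)*1817) = 359730 + (-23 - 1*3301489 + 7705 - 9085 + 2799997) = 359730 + (-23 - 3301489 + 7705 - 9085 + 2799997) = 359730 - 502895 = -143165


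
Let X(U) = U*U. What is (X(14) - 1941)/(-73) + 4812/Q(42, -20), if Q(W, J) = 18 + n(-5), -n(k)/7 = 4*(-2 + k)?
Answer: 362353/7811 ≈ 46.390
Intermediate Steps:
n(k) = 56 - 28*k (n(k) = -28*(-2 + k) = -7*(-8 + 4*k) = 56 - 28*k)
Q(W, J) = 214 (Q(W, J) = 18 + (56 - 28*(-5)) = 18 + (56 + 140) = 18 + 196 = 214)
X(U) = U²
(X(14) - 1941)/(-73) + 4812/Q(42, -20) = (14² - 1941)/(-73) + 4812/214 = (196 - 1941)*(-1/73) + 4812*(1/214) = -1745*(-1/73) + 2406/107 = 1745/73 + 2406/107 = 362353/7811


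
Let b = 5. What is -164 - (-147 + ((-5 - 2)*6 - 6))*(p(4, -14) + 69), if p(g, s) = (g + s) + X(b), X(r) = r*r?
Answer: 16216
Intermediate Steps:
X(r) = r²
p(g, s) = 25 + g + s (p(g, s) = (g + s) + 5² = (g + s) + 25 = 25 + g + s)
-164 - (-147 + ((-5 - 2)*6 - 6))*(p(4, -14) + 69) = -164 - (-147 + ((-5 - 2)*6 - 6))*((25 + 4 - 14) + 69) = -164 - (-147 + (-7*6 - 6))*(15 + 69) = -164 - (-147 + (-42 - 6))*84 = -164 - (-147 - 48)*84 = -164 - (-195)*84 = -164 - 1*(-16380) = -164 + 16380 = 16216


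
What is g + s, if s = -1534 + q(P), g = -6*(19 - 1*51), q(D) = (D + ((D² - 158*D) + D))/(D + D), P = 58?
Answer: -1391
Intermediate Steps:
q(D) = (D² - 156*D)/(2*D) (q(D) = (D + (D² - 157*D))/((2*D)) = (D² - 156*D)*(1/(2*D)) = (D² - 156*D)/(2*D))
g = 192 (g = -6*(19 - 51) = -6*(-32) = 192)
s = -1583 (s = -1534 + (-78 + (½)*58) = -1534 + (-78 + 29) = -1534 - 49 = -1583)
g + s = 192 - 1583 = -1391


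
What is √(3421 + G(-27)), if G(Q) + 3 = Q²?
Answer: √4147 ≈ 64.397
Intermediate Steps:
G(Q) = -3 + Q²
√(3421 + G(-27)) = √(3421 + (-3 + (-27)²)) = √(3421 + (-3 + 729)) = √(3421 + 726) = √4147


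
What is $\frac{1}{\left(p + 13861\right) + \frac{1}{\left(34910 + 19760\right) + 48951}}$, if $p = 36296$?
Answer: $\frac{103621}{5197318498} \approx 1.9937 \cdot 10^{-5}$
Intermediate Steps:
$\frac{1}{\left(p + 13861\right) + \frac{1}{\left(34910 + 19760\right) + 48951}} = \frac{1}{\left(36296 + 13861\right) + \frac{1}{\left(34910 + 19760\right) + 48951}} = \frac{1}{50157 + \frac{1}{54670 + 48951}} = \frac{1}{50157 + \frac{1}{103621}} = \frac{1}{\frac{5197318498}{103621}} = \frac{103621}{5197318498}$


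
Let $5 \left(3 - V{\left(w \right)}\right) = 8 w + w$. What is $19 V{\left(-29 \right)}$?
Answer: $\frac{5244}{5} \approx 1048.8$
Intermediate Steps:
$V{\left(w \right)} = 3 - \frac{9 w}{5}$ ($V{\left(w \right)} = 3 - \frac{8 w + w}{5} = 3 - \frac{9 w}{5}$)
$19 V{\left(-29 \right)} = 19 \left(3 - - \frac{261}{5}\right) = 19 \left(3 + \frac{261}{5}\right) = 19 \cdot \frac{276}{5} = \frac{5244}{5}$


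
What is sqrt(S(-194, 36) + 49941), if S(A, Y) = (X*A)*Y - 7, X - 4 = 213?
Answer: I*sqrt(1465594) ≈ 1210.6*I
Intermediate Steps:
X = 217 (X = 4 + 213 = 217)
S(A, Y) = -7 + 217*A*Y (S(A, Y) = (217*A)*Y - 7 = 217*A*Y - 7 = -7 + 217*A*Y)
sqrt(S(-194, 36) + 49941) = sqrt((-7 + 217*(-194)*36) + 49941) = sqrt((-7 - 1515528) + 49941) = sqrt(-1515535 + 49941) = sqrt(-1465594) = I*sqrt(1465594)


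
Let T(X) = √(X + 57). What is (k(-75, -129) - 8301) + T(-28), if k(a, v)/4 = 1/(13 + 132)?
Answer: -1203641/145 + √29 ≈ -8295.6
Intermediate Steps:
k(a, v) = 4/145 (k(a, v) = 4/(13 + 132) = 4/145)
T(X) = √(57 + X)
(k(-75, -129) - 8301) + T(-28) = (4/145 - 8301) + √(57 - 28) = -1203641/145 + √29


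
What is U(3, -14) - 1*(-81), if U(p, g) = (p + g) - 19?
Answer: 51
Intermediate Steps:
U(p, g) = -19 + g + p (U(p, g) = (g + p) - 19 = -19 + g + p)
U(3, -14) - 1*(-81) = (-19 - 14 + 3) - 1*(-81) = -30 + 81 = 51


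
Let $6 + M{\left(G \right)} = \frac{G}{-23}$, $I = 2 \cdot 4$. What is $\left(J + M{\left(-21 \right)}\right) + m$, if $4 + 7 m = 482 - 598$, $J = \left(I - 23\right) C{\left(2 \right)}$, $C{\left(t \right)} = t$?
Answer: $- \frac{8409}{161} \approx -52.23$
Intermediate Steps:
$I = 8$
$M{\left(G \right)} = -6 - \frac{G}{23}$ ($M{\left(G \right)} = -6 + \frac{G}{-23} = -6 + G \left(- \frac{1}{23}\right) = -6 - \frac{G}{23}$)
$J = -30$ ($J = \left(8 - 23\right) 2 = \left(-15\right) 2 = -30$)
$m = - \frac{120}{7}$ ($m = - \frac{4}{7} + \frac{482 - 598}{7} = - \frac{4}{7} + \frac{1}{7} \left(-116\right) = - \frac{4}{7} - \frac{116}{7} = - \frac{120}{7} \approx -17.143$)
$\left(J + M{\left(-21 \right)}\right) + m = \left(-30 - \frac{117}{23}\right) - \frac{120}{7} = - \frac{807}{23} - \frac{120}{7} = - \frac{8409}{161}$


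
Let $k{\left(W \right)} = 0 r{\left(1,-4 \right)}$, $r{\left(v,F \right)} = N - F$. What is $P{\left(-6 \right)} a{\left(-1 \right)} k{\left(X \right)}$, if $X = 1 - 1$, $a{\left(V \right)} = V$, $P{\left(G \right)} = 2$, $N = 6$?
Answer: $0$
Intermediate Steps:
$r{\left(v,F \right)} = 6 - F$
$X = 0$
$k{\left(W \right)} = 0$ ($k{\left(W \right)} = 0 \left(6 - -4\right) = 0 \left(6 + 4\right) = 0 \cdot 10 = 0$)
$P{\left(-6 \right)} a{\left(-1 \right)} k{\left(X \right)} = 2 \left(-1\right) 0 = \left(-2\right) 0 = 0$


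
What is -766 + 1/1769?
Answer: -1355053/1769 ≈ -766.00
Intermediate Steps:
-766 + 1/1769 = -1355053/1769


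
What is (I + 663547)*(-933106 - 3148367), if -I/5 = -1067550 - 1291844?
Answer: -50857263701541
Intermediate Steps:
I = 11796970 (I = -5*(-1067550 - 1291844) = -5*(-2359394) = 11796970)
(I + 663547)*(-933106 - 3148367) = (11796970 + 663547)*(-933106 - 3148367) = 12460517*(-4081473) = -50857263701541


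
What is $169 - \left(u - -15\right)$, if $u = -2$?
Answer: $156$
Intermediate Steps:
$169 - \left(u - -15\right) = 169 - \left(-2 - -15\right) = 169 - \left(-2 + 15\right) = 169 - 13 = 156$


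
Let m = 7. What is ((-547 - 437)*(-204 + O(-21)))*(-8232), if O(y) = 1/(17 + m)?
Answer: -1652121240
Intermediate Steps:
O(y) = 1/24 (O(y) = 1/(17 + 7) = 1/24)
((-547 - 437)*(-204 + O(-21)))*(-8232) = ((-547 - 437)*(-204 + 1/24))*(-8232) = -984*(-4895/24)*(-8232) = 200695*(-8232) = -1652121240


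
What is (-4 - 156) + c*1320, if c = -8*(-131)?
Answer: 1383200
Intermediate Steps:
c = 1048
(-4 - 156) + c*1320 = (-4 - 156) + 1048*1320 = -160 + 1383360 = 1383200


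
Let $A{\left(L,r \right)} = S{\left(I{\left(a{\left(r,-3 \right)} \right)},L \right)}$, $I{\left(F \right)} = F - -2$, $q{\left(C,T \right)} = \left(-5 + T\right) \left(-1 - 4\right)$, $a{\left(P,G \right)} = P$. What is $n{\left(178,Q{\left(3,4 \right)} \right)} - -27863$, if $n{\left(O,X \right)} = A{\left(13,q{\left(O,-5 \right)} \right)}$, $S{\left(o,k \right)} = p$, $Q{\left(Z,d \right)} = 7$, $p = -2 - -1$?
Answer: $27862$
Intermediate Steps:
$q{\left(C,T \right)} = 25 - 5 T$ ($q{\left(C,T \right)} = \left(-5 + T\right) \left(-5\right) = 25 - 5 T$)
$p = -1$ ($p = -2 + 1 = -1$)
$I{\left(F \right)} = 2 + F$ ($I{\left(F \right)} = F + 2 = 2 + F$)
$S{\left(o,k \right)} = -1$
$A{\left(L,r \right)} = -1$
$n{\left(O,X \right)} = -1$
$n{\left(178,Q{\left(3,4 \right)} \right)} - -27863 = -1 - -27863 = -1 + 27863 = 27862$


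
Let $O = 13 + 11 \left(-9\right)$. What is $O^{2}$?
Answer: $7396$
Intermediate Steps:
$O = -86$ ($O = 13 - 99 = -86$)
$O^{2} = \left(-86\right)^{2} = 7396$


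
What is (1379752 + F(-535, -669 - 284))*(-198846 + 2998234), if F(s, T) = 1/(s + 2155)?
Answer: 1564296783369127/405 ≈ 3.8625e+12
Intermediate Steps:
F(s, T) = 1/(2155 + s)
(1379752 + F(-535, -669 - 284))*(-198846 + 2998234) = (1379752 + 1/(2155 - 535))*(-198846 + 2998234) = (1379752 + 1/1620)*2799388 = (2235198241/1620)*2799388 = 1564296783369127/405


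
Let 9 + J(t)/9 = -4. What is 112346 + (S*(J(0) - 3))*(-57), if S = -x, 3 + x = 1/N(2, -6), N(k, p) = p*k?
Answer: 133436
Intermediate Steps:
J(t) = -117 (J(t) = -81 + 9*(-4) = -81 - 36 = -117)
N(k, p) = k*p
x = -37/12 (x = -3 + 1/(2*(-6)) = -3 + 1/(-12) = -3 - 1/12 = -37/12 ≈ -3.0833)
S = 37/12 (S = -1*(-37/12) = 37/12 ≈ 3.0833)
112346 + (S*(J(0) - 3))*(-57) = 112346 + (37*(-117 - 3)/12)*(-57) = 112346 + ((37/12)*(-120))*(-57) = 112346 - 370*(-57) = 112346 + 21090 = 133436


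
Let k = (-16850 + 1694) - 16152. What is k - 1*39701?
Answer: -71009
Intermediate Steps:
k = -31308 (k = -15156 - 16152 = -31308)
k - 1*39701 = -31308 - 1*39701 = -31308 - 39701 = -71009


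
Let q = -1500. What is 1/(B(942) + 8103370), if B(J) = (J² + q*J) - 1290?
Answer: 1/7576444 ≈ 1.3199e-7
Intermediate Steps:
B(J) = -1290 + J² - 1500*J (B(J) = (J² - 1500*J) - 1290 = -1290 + J² - 1500*J)
1/(B(942) + 8103370) = 1/((-1290 + 942² - 1500*942) + 8103370) = 1/((-1290 + 887364 - 1413000) + 8103370) = 1/(-526926 + 8103370) = 1/7576444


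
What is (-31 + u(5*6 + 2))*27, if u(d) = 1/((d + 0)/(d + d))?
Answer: -783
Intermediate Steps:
u(d) = 2 (u(d) = 1/(d/((2*d))) = 1/(d*(1/(2*d))) = 1/(½) = 2)
(-31 + u(5*6 + 2))*27 = (-31 + 2)*27 = -29*27 = -783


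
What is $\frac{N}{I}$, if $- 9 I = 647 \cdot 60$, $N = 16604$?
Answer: $- \frac{12453}{3235} \approx -3.8495$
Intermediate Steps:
$I = - \frac{12940}{3}$ ($I = - \frac{647 \cdot 60}{9} = \left(- \frac{1}{9}\right) 38820 = - \frac{12940}{3} \approx -4313.3$)
$\frac{N}{I} = \frac{16604}{- \frac{12940}{3}} = 16604 \left(- \frac{3}{12940}\right) = - \frac{12453}{3235}$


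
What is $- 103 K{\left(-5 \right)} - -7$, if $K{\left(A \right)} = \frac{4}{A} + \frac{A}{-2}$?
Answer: $- \frac{1681}{10} \approx -168.1$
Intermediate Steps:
$K{\left(A \right)} = \frac{4}{A} - \frac{A}{2}$ ($K{\left(A \right)} = \frac{4}{A} + A \left(- \frac{1}{2}\right) = \frac{4}{A} - \frac{A}{2}$)
$- 103 K{\left(-5 \right)} - -7 = - 103 \left(\frac{4}{-5} - - \frac{5}{2}\right) - -7 = - 103 \left(4 \left(- \frac{1}{5}\right) + \frac{5}{2}\right) + \left(-41 + 48\right) = - 103 \left(- \frac{4}{5} + \frac{5}{2}\right) + 7 = \left(-103\right) \frac{17}{10} + 7 = - \frac{1751}{10} + 7 = - \frac{1681}{10}$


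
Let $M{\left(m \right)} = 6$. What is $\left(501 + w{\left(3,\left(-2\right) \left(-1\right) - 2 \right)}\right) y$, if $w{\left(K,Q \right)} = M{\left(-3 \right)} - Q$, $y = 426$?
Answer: $215982$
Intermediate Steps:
$w{\left(K,Q \right)} = 6 - Q$
$\left(501 + w{\left(3,\left(-2\right) \left(-1\right) - 2 \right)}\right) y = \left(501 + \left(6 - \left(\left(-2\right) \left(-1\right) - 2\right)\right)\right) 426 = \left(501 + \left(6 - \left(2 - 2\right)\right)\right) 426 = \left(501 + \left(6 - 0\right)\right) 426 = \left(501 + \left(6 + 0\right)\right) 426 = \left(501 + 6\right) 426 = 507 \cdot 426 = 215982$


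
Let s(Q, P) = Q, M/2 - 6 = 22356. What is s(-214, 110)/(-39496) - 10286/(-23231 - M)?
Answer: 210399113/1341975340 ≈ 0.15678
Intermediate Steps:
M = 44724 (M = 12 + 2*22356 = 12 + 44712 = 44724)
s(-214, 110)/(-39496) - 10286/(-23231 - M) = -214/(-39496) - 10286/(-23231 - 1*44724) = -214*(-1/39496) - 10286/(-23231 - 44724) = 107/19748 - 10286/(-67955) = 107/19748 - 10286*(-1/67955) = 107/19748 + 10286/67955 = 210399113/1341975340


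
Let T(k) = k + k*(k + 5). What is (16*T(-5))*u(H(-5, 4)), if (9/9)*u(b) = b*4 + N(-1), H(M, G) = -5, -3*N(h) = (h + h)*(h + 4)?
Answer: 1440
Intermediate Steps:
N(h) = -2*h*(4 + h)/3 (N(h) = -(h + h)*(h + 4)/3 = -2*h*(4 + h)/3)
u(b) = 2 + 4*b (u(b) = b*4 - 2/3*(-1)*(4 - 1) = 4*b - 2/3*(-1)*3 = 4*b + 2 = 2 + 4*b)
T(k) = k + k*(5 + k)
(16*T(-5))*u(H(-5, 4)) = (16*(-5*(6 - 5)))*(2 + 4*(-5)) = (16*(-5*1))*(2 - 20) = (16*(-5))*(-18) = -80*(-18) = 1440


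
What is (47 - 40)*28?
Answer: 196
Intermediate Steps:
(47 - 40)*28 = 7*28 = 196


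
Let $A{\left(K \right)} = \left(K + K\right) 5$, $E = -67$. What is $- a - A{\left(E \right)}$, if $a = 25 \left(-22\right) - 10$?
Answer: $1230$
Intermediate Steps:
$A{\left(K \right)} = 10 K$ ($A{\left(K \right)} = 2 K 5 = 10 K$)
$a = -560$ ($a = -550 - 10 = -560$)
$- a - A{\left(E \right)} = \left(-1\right) \left(-560\right) - 10 \left(-67\right) = 560 - -670 = 560 + 670 = 1230$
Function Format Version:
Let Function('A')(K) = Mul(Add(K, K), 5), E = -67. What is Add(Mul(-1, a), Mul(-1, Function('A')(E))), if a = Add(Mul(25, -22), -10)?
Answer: 1230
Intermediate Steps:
Function('A')(K) = Mul(10, K) (Function('A')(K) = Mul(Mul(2, K), 5) = Mul(10, K))
a = -560 (a = Add(-550, -10) = -560)
Add(Mul(-1, a), Mul(-1, Function('A')(E))) = Add(Mul(-1, -560), Mul(-1, Mul(10, -67))) = Add(560, Mul(-1, -670)) = Add(560, 670) = 1230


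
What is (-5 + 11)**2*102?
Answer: 3672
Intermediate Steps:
(-5 + 11)**2*102 = 6**2*102 = 36*102 = 3672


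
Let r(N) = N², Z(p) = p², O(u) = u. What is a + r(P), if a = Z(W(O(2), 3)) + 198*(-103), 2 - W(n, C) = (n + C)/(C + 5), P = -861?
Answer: 46139449/64 ≈ 7.2093e+5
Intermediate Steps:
W(n, C) = 2 - (C + n)/(5 + C) (W(n, C) = 2 - (n + C)/(C + 5) = 2 - (C + n)/(5 + C))
a = -1305095/64 (a = ((10 + 3 - 1*2)/(5 + 3))² + 198*(-103) = ((10 + 3 - 2)/8)² - 20394 = ((⅛)*11)² - 20394 = (11/8)² - 20394 = 121/64 - 20394 = -1305095/64 ≈ -20392.)
a + r(P) = -1305095/64 + (-861)² = -1305095/64 + 741321 = 46139449/64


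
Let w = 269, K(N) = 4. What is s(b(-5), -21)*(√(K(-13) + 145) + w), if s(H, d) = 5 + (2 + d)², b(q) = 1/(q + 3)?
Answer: 98454 + 366*√149 ≈ 1.0292e+5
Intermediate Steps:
b(q) = 1/(3 + q)
s(b(-5), -21)*(√(K(-13) + 145) + w) = (5 + (2 - 21)²)*(√(4 + 145) + 269) = (5 + (-19)²)*(√149 + 269) = (5 + 361)*(269 + √149) = 366*(269 + √149) = 98454 + 366*√149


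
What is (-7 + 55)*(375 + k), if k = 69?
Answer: 21312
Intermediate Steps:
(-7 + 55)*(375 + k) = (-7 + 55)*(375 + 69) = 48*444 = 21312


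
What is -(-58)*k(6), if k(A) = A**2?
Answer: 2088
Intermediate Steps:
-(-58)*k(6) = -(-58)*6**2 = -(-58)*36 = -1*(-2088) = 2088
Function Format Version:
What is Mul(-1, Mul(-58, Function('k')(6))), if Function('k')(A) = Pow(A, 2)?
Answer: 2088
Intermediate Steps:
Mul(-1, Mul(-58, Function('k')(6))) = Mul(-1, Mul(-58, Pow(6, 2))) = Mul(-1, Mul(-58, 36)) = Mul(-1, -2088) = 2088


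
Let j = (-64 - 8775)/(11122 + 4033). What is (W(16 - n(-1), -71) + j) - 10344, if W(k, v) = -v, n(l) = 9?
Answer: -155696154/15155 ≈ -10274.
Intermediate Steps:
j = -8839/15155 ≈ -0.58324
(W(16 - n(-1), -71) + j) - 10344 = (-1*(-71) - 8839/15155) - 10344 = (71 - 8839/15155) - 10344 = 1067166/15155 - 10344 = -155696154/15155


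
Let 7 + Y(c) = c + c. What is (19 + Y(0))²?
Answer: 144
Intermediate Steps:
Y(c) = -7 + 2*c (Y(c) = -7 + (c + c) = -7 + 2*c)
(19 + Y(0))² = (19 + (-7 + 2*0))² = (19 + (-7 + 0))² = (19 - 7)² = 12² = 144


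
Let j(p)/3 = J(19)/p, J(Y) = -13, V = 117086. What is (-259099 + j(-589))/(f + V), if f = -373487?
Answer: 152609272/151020189 ≈ 1.0105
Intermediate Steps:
j(p) = -39/p (j(p) = 3*(-13/p) = -39/p)
(-259099 + j(-589))/(f + V) = (-259099 - 39/(-589))/(-373487 + 117086) = (-259099 - 39*(-1/589))/(-256401) = (-259099 + 39/589)*(-1/256401) = -152609272/589*(-1/256401) = 152609272/151020189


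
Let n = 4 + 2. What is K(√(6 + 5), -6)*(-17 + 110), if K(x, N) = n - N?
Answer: 1116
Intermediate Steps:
n = 6
K(x, N) = 6 - N
K(√(6 + 5), -6)*(-17 + 110) = (6 - 1*(-6))*(-17 + 110) = (6 + 6)*93 = 12*93 = 1116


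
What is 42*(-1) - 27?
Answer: -69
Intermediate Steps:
42*(-1) - 27 = -42 - 27 = -69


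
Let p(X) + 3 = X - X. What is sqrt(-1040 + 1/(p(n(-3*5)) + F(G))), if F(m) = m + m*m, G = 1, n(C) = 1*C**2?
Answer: I*sqrt(1041) ≈ 32.265*I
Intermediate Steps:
n(C) = C**2
p(X) = -3 (p(X) = -3 + (X - X) = -3 + 0 = -3)
F(m) = m + m**2
sqrt(-1040 + 1/(p(n(-3*5)) + F(G))) = sqrt(-1040 + 1/(-3 + 1*(1 + 1))) = sqrt(-1040 + 1/(-3 + 1*2)) = sqrt(-1040 + 1/(-3 + 2)) = sqrt(-1040 + 1/(-1)) = sqrt(-1040 - 1) = sqrt(-1041) = I*sqrt(1041)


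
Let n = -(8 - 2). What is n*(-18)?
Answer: 108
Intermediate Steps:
n = -6 (n = -1*6 = -6)
n*(-18) = -6*(-18) = 108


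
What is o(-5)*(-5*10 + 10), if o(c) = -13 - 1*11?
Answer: 960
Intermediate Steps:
o(c) = -24 (o(c) = -13 - 11 = -24)
o(-5)*(-5*10 + 10) = -24*(-5*10 + 10) = -24*(-50 + 10) = -24*(-40) = 960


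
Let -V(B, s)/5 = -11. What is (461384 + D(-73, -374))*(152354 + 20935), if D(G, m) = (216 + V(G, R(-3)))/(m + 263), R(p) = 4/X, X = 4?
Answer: 2958236909339/37 ≈ 7.9952e+10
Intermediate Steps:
R(p) = 1 (R(p) = 4/4 = 4*(¼) = 1)
V(B, s) = 55 (V(B, s) = -5*(-11) = 55)
D(G, m) = 271/(263 + m) (D(G, m) = (216 + 55)/(m + 263) = 271/(263 + m))
(461384 + D(-73, -374))*(152354 + 20935) = (461384 + 271/(263 - 374))*(152354 + 20935) = (461384 + 271/(-111))*173289 = (461384 + 271*(-1/111))*173289 = (461384 - 271/111)*173289 = (51213353/111)*173289 = 2958236909339/37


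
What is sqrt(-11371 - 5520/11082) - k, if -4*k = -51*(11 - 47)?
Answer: 459 + I*sqrt(38792830979)/1847 ≈ 459.0 + 106.64*I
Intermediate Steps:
k = -459 (k = -(-51)*(11 - 47)/4 = -(-51)*(-36)/4 = -1/4*1836 = -459)
sqrt(-11371 - 5520/11082) - k = sqrt(-11371 - 5520/11082) - 1*(-459) = sqrt(-11371 - 5520*1/11082) + 459 = sqrt(-11371 - 920/1847) + 459 = sqrt(-21003157/1847) + 459 = I*sqrt(38792830979)/1847 + 459 = 459 + I*sqrt(38792830979)/1847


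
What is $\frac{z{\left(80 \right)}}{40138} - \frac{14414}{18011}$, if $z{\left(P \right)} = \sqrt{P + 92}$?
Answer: $- \frac{14414}{18011} + \frac{\sqrt{43}}{20069} \approx -0.79996$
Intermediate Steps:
$z{\left(P \right)} = \sqrt{92 + P}$
$\frac{z{\left(80 \right)}}{40138} - \frac{14414}{18011} = \frac{\sqrt{92 + 80}}{40138} - \frac{14414}{18011} = \sqrt{172} \cdot \frac{1}{40138} - \frac{14414}{18011} = 2 \sqrt{43} \cdot \frac{1}{40138} - \frac{14414}{18011} = \frac{\sqrt{43}}{20069} - \frac{14414}{18011} = - \frac{14414}{18011} + \frac{\sqrt{43}}{20069}$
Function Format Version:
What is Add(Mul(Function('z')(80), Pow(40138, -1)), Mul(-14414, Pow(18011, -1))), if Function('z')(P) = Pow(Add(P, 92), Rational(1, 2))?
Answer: Add(Rational(-14414, 18011), Mul(Rational(1, 20069), Pow(43, Rational(1, 2)))) ≈ -0.79996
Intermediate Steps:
Function('z')(P) = Pow(Add(92, P), Rational(1, 2))
Add(Mul(Function('z')(80), Pow(40138, -1)), Mul(-14414, Pow(18011, -1))) = Add(Mul(Pow(Add(92, 80), Rational(1, 2)), Pow(40138, -1)), Mul(-14414, Pow(18011, -1))) = Add(Mul(Pow(172, Rational(1, 2)), Rational(1, 40138)), Mul(-14414, Rational(1, 18011))) = Add(Mul(Mul(2, Pow(43, Rational(1, 2))), Rational(1, 40138)), Rational(-14414, 18011)) = Add(Mul(Rational(1, 20069), Pow(43, Rational(1, 2))), Rational(-14414, 18011)) = Add(Rational(-14414, 18011), Mul(Rational(1, 20069), Pow(43, Rational(1, 2))))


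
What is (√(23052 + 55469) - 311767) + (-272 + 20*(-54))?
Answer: -313119 + √78521 ≈ -3.1284e+5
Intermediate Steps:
(√(23052 + 55469) - 311767) + (-272 + 20*(-54)) = (√78521 - 311767) + (-272 - 1080) = (-311767 + √78521) - 1352 = -313119 + √78521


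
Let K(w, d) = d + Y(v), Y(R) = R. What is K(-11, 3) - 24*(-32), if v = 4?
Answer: 775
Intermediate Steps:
K(w, d) = 4 + d (K(w, d) = d + 4 = 4 + d)
K(-11, 3) - 24*(-32) = (4 + 3) - 24*(-32) = 7 + 768 = 775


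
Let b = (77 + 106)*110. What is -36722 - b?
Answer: -56852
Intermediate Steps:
b = 20130 (b = 183*110 = 20130)
-36722 - b = -36722 - 1*20130 = -36722 - 20130 = -56852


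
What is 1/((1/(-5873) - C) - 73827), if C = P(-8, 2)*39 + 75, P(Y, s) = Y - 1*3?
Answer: -5873/431506930 ≈ -1.3610e-5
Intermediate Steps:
P(Y, s) = -3 + Y (P(Y, s) = Y - 3 = -3 + Y)
C = -354 (C = (-3 - 8)*39 + 75 = -11*39 + 75 = -429 + 75 = -354)
1/((1/(-5873) - C) - 73827) = 1/((1/(-5873) - 1*(-354)) - 73827) = 1/((-1/5873 + 354) - 73827) = 1/(2079041/5873 - 73827) = 1/(-431506930/5873) = -5873/431506930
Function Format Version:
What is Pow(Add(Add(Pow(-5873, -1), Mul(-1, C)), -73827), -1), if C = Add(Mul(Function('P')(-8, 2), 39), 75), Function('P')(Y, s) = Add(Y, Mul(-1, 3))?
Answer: Rational(-5873, 431506930) ≈ -1.3610e-5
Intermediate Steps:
Function('P')(Y, s) = Add(-3, Y) (Function('P')(Y, s) = Add(Y, -3) = Add(-3, Y))
C = -354 (C = Add(Mul(Add(-3, -8), 39), 75) = Add(Mul(-11, 39), 75) = Add(-429, 75) = -354)
Pow(Add(Add(Pow(-5873, -1), Mul(-1, C)), -73827), -1) = Pow(Add(Add(Pow(-5873, -1), Mul(-1, -354)), -73827), -1) = Pow(Add(Add(Rational(-1, 5873), 354), -73827), -1) = Pow(Add(Rational(2079041, 5873), -73827), -1) = Pow(Rational(-431506930, 5873), -1) = Rational(-5873, 431506930)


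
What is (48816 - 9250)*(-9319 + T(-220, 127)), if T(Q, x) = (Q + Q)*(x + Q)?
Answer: 1250325166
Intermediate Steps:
T(Q, x) = 2*Q*(Q + x) (T(Q, x) = (2*Q)*(Q + x) = 2*Q*(Q + x))
(48816 - 9250)*(-9319 + T(-220, 127)) = (48816 - 9250)*(-9319 + 2*(-220)*(-220 + 127)) = 39566*(-9319 + 2*(-220)*(-93)) = 39566*(-9319 + 40920) = 39566*31601 = 1250325166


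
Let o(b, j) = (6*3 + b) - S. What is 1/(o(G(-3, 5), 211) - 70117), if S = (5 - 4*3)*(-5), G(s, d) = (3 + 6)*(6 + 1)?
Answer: -1/70071 ≈ -1.4271e-5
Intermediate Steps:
G(s, d) = 63 (G(s, d) = 9*7 = 63)
S = 35 (S = (5 - 12)*(-5) = -7*(-5) = 35)
o(b, j) = -17 + b (o(b, j) = (6*3 + b) - 1*35 = (18 + b) - 35 = -17 + b)
1/(o(G(-3, 5), 211) - 70117) = 1/((-17 + 63) - 70117) = 1/(46 - 70117) = 1/(-70071) = -1/70071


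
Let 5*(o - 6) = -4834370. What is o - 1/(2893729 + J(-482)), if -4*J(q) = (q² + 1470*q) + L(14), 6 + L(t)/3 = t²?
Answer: -5825651389910/6025281 ≈ -9.6687e+5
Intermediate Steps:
o = -966868 (o = 6 + (⅕)*(-4834370) = 6 - 966874 = -966868)
L(t) = -18 + 3*t²
J(q) = -285/2 - 735*q/2 - q²/4 (J(q) = -((q² + 1470*q) + (-18 + 3*14²))/4 = -((q² + 1470*q) + (-18 + 3*196))/4 = -((q² + 1470*q) + (-18 + 588))/4 = -((q² + 1470*q) + 570)/4 = -(570 + q² + 1470*q)/4 = -285/2 - 735*q/2 - q²/4)
o - 1/(2893729 + J(-482)) = -966868 - 1/(2893729 + (-285/2 - 735/2*(-482) - ¼*(-482)²)) = -966868 - 1/(2893729 + (-285/2 + 177135 - ¼*232324)) = -966868 - 1/(2893729 + (-285/2 + 177135 - 58081)) = -966868 - 1/(2893729 + 237823/2) = -966868 - 1/6025281/2 = -966868 - 1*2/6025281 = -966868 - 2/6025281 = -5825651389910/6025281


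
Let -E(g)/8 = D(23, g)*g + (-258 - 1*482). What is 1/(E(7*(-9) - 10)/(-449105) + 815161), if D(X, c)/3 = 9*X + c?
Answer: 449105/366092640217 ≈ 1.2268e-6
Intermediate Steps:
D(X, c) = 3*c + 27*X (D(X, c) = 3*(9*X + c) = 3*(c + 9*X) = 3*c + 27*X)
E(g) = 5920 - 8*g*(621 + 3*g) (E(g) = -8*((3*g + 27*23)*g + (-258 - 1*482)) = -8*((3*g + 621)*g + (-258 - 482)) = -8*((621 + 3*g)*g - 740) = -8*(g*(621 + 3*g) - 740) = -8*(-740 + g*(621 + 3*g)) = 5920 - 8*g*(621 + 3*g))
1/(E(7*(-9) - 10)/(-449105) + 815161) = 1/((5920 - 24*(7*(-9) - 10)*(207 + (7*(-9) - 10)))/(-449105) + 815161) = 1/((5920 - 24*(-63 - 10)*(207 + (-63 - 10)))*(-1/449105) + 815161) = 1/((5920 - 24*(-73)*(207 - 73))*(-1/449105) + 815161) = 1/((5920 - 24*(-73)*134)*(-1/449105) + 815161) = 1/((5920 + 234768)*(-1/449105) + 815161) = 1/(240688*(-1/449105) + 815161) = 1/(-240688/449105 + 815161) = 1/(366092640217/449105) = 449105/366092640217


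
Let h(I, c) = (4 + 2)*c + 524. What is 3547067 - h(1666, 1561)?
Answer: 3537177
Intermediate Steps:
h(I, c) = 524 + 6*c (h(I, c) = 6*c + 524 = 524 + 6*c)
3547067 - h(1666, 1561) = 3547067 - (524 + 6*1561) = 3547067 - (524 + 9366) = 3547067 - 1*9890 = 3547067 - 9890 = 3537177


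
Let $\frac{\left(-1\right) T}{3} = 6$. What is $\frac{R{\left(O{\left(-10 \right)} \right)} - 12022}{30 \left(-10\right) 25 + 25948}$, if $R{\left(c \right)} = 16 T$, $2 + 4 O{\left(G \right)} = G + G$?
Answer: $- \frac{6155}{9224} \approx -0.66728$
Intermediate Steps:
$T = -18$ ($T = \left(-3\right) 6 = -18$)
$O{\left(G \right)} = - \frac{1}{2} + \frac{G}{2}$ ($O{\left(G \right)} = - \frac{1}{2} + \frac{G + G}{4} = - \frac{1}{2} + \frac{2 G}{4} = - \frac{1}{2} + \frac{G}{2}$)
$R{\left(c \right)} = -288$ ($R{\left(c \right)} = 16 \left(-18\right) = -288$)
$\frac{R{\left(O{\left(-10 \right)} \right)} - 12022}{30 \left(-10\right) 25 + 25948} = \frac{-288 - 12022}{30 \left(-10\right) 25 + 25948} = - \frac{12310}{\left(-300\right) 25 + 25948} = - \frac{12310}{-7500 + 25948} = - \frac{12310}{18448} = \left(-12310\right) \frac{1}{18448} = - \frac{6155}{9224}$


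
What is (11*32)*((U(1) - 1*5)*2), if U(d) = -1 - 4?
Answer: -7040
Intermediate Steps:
U(d) = -5
(11*32)*((U(1) - 1*5)*2) = (11*32)*((-5 - 1*5)*2) = 352*((-5 - 5)*2) = 352*(-10*2) = 352*(-20) = -7040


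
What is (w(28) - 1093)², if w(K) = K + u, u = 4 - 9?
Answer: 1144900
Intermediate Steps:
u = -5
w(K) = -5 + K (w(K) = K - 5 = -5 + K)
(w(28) - 1093)² = ((-5 + 28) - 1093)² = (23 - 1093)² = (-1070)² = 1144900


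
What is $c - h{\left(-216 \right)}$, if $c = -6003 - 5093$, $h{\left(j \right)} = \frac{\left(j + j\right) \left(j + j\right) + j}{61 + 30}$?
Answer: $- \frac{1196144}{91} \approx -13144.0$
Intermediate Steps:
$h{\left(j \right)} = \frac{j}{91} + \frac{4 j^{2}}{91}$ ($h{\left(j \right)} = \frac{2 j 2 j + j}{91} = \left(4 j^{2} + j\right) \frac{1}{91} = \left(j + 4 j^{2}\right) \frac{1}{91} = \frac{j}{91} + \frac{4 j^{2}}{91}$)
$c = -11096$
$c - h{\left(-216 \right)} = -11096 - \frac{1}{91} \left(-216\right) \left(1 + 4 \left(-216\right)\right) = -11096 - \frac{1}{91} \left(-216\right) \left(1 - 864\right) = -11096 - \frac{1}{91} \left(-216\right) \left(-863\right) = -11096 - \frac{186408}{91} = - \frac{1196144}{91}$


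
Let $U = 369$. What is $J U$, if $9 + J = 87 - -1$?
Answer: $29151$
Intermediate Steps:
$J = 79$ ($J = -9 + \left(87 - -1\right) = -9 + \left(87 + 1\right) = -9 + 88 = 79$)
$J U = 79 \cdot 369 = 29151$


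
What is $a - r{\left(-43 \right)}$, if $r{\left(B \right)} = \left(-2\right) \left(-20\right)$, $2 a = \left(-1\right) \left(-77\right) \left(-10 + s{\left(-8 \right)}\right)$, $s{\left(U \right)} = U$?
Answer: $-733$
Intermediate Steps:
$a = -693$ ($a = \frac{\left(-1\right) \left(-77\right) \left(-10 - 8\right)}{2} = \frac{77 \left(-18\right)}{2} = \frac{1}{2} \left(-1386\right) = -693$)
$r{\left(B \right)} = 40$
$a - r{\left(-43 \right)} = -693 - 40 = -733$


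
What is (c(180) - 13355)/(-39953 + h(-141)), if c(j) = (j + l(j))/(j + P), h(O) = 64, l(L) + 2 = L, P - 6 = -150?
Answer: 240211/718002 ≈ 0.33455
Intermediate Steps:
P = -144 (P = 6 - 150 = -144)
l(L) = -2 + L
c(j) = (-2 + 2*j)/(-144 + j) (c(j) = (j + (-2 + j))/(j - 144) = (-2 + 2*j)/(-144 + j))
(c(180) - 13355)/(-39953 + h(-141)) = (2*(-1 + 180)/(-144 + 180) - 13355)/(-39953 + 64) = (2*179/36 - 13355)/(-39889) = (2*(1/36)*179 - 13355)*(-1/39889) = (179/18 - 13355)*(-1/39889) = -240211/18*(-1/39889) = 240211/718002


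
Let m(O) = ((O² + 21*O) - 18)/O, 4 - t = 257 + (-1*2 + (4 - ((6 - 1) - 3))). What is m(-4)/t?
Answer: -43/506 ≈ -0.084980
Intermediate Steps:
t = -253 (t = 4 - (257 + (-1*2 + (4 - ((6 - 1) - 3)))) = 4 - (257 + (-2 + (4 - (5 - 3)))) = 4 - (257 + (-2 + (4 - 1*2))) = 4 - (257 + (-2 + (4 - 2))) = 4 - (257 + (-2 + 2)) = 4 - (257 + 0) = 4 - 1*257 = 4 - 257 = -253)
m(O) = (-18 + O² + 21*O)/O
m(-4)/t = (21 - 4 - 18/(-4))/(-253) = (21 - 4 - 18*(-¼))*(-1/253) = (21 - 4 + 9/2)*(-1/253) = (43/2)*(-1/253) = -43/506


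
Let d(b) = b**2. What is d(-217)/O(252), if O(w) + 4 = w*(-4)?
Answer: -47089/1012 ≈ -46.531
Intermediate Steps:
O(w) = -4 - 4*w (O(w) = -4 + w*(-4) = -4 - 4*w)
d(-217)/O(252) = (-217)**2/(-4 - 4*252) = 47089/(-4 - 1008) = 47089/(-1012) = 47089*(-1/1012) = -47089/1012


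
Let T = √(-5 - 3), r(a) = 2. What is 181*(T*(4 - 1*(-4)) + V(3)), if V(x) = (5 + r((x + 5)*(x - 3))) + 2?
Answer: 1629 + 2896*I*√2 ≈ 1629.0 + 4095.6*I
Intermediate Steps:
T = 2*I*√2 (T = √(-8) = 2*I*√2 ≈ 2.8284*I)
V(x) = 9 (V(x) = (5 + 2) + 2 = 7 + 2 = 9)
181*(T*(4 - 1*(-4)) + V(3)) = 181*((2*I*√2)*(4 - 1*(-4)) + 9) = 181*((2*I*√2)*(4 + 4) + 9) = 181*((2*I*√2)*8 + 9) = 181*(16*I*√2 + 9) = 181*(9 + 16*I*√2) = 1629 + 2896*I*√2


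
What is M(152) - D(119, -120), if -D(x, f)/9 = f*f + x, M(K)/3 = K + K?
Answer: 131583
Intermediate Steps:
M(K) = 6*K (M(K) = 3*(K + K) = 3*(2*K) = 6*K)
D(x, f) = -9*x - 9*f² (D(x, f) = -9*(f*f + x) = -9*(f² + x) = -9*(x + f²) = -9*x - 9*f²)
M(152) - D(119, -120) = 6*152 - (-9*119 - 9*(-120)²) = 912 - (-1071 - 9*14400) = 912 - (-1071 - 129600) = 912 - 1*(-130671) = 912 + 130671 = 131583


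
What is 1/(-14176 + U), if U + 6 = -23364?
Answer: -1/37546 ≈ -2.6634e-5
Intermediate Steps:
U = -23370 (U = -6 - 23364 = -23370)
1/(-14176 + U) = 1/(-14176 - 23370) = 1/(-37546) = -1/37546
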